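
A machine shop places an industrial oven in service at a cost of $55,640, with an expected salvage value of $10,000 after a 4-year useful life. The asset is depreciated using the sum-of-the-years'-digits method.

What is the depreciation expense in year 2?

$13,692

Depreciable base = $55,640 − $10,000 = $45,640.
Sum of the years' digits = 4+3+2+1 = 10.
Year 1: $45,640 × 4/10 = $18,256. Book value $37,384.
Year 2: $45,640 × 3/10 = $13,692. Book value $23,692.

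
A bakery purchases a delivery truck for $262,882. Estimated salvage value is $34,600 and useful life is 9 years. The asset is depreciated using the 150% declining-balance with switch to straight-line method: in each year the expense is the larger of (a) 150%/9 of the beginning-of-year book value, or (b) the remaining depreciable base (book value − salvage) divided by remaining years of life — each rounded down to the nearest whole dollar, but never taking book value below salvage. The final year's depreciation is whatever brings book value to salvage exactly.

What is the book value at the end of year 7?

Depreciable base = $262,882 − $34,600 = $228,282.
Year 1: DB = ⌊$262,882 × 150%/9⌋ = $43,813; SL = ⌊$228,282/9⌋ = $25,364 → take DB $43,813. Book value $219,069.
Year 2: DB = ⌊$219,069 × 150%/9⌋ = $36,511; SL = ⌊$184,469/8⌋ = $23,058 → take DB $36,511. Book value $182,558.
Year 3: DB = ⌊$182,558 × 150%/9⌋ = $30,426; SL = ⌊$147,958/7⌋ = $21,136 → take DB $30,426. Book value $152,132.
Year 4: DB = ⌊$152,132 × 150%/9⌋ = $25,355; SL = ⌊$117,532/6⌋ = $19,588 → take DB $25,355. Book value $126,777.
Year 5: DB = ⌊$126,777 × 150%/9⌋ = $21,129; SL = ⌊$92,177/5⌋ = $18,435 → take DB $21,129. Book value $105,648.
Year 6: DB = ⌊$105,648 × 150%/9⌋ = $17,608; SL = ⌊$71,048/4⌋ = $17,762 → take SL $17,762. Book value $87,886.
Year 7: DB = ⌊$87,886 × 150%/9⌋ = $14,647; SL = ⌊$53,286/3⌋ = $17,762 → take SL $17,762. Book value $70,124.

$70,124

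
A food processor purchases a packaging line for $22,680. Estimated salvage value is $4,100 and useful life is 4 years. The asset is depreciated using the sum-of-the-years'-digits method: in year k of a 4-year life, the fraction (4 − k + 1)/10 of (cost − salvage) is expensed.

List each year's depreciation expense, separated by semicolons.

$7,432; $5,574; $3,716; $1,858

Depreciable base = $22,680 − $4,100 = $18,580.
Sum of the years' digits = 4+3+2+1 = 10.
Year 1: $18,580 × 4/10 = $7,432. Book value $15,248.
Year 2: $18,580 × 3/10 = $5,574. Book value $9,674.
Year 3: $18,580 × 2/10 = $3,716. Book value $5,958.
Year 4: $18,580 × 1/10 = $1,858. Book value $4,100.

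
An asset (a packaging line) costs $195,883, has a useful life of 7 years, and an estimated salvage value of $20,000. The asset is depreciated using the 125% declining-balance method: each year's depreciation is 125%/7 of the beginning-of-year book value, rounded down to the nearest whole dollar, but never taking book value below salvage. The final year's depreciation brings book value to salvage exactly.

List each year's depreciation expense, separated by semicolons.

Depreciable base = $195,883 − $20,000 = $175,883.
Year 1: ⌊$195,883 × 125%/7⌋ = $34,979. Book value $160,904.
Year 2: ⌊$160,904 × 125%/7⌋ = $28,732. Book value $132,172.
Year 3: ⌊$132,172 × 125%/7⌋ = $23,602. Book value $108,570.
Year 4: ⌊$108,570 × 125%/7⌋ = $19,387. Book value $89,183.
Year 5: ⌊$89,183 × 125%/7⌋ = $15,925. Book value $73,258.
Year 6: ⌊$73,258 × 125%/7⌋ = $13,081. Book value $60,177.
Year 7 (final): $60,177 − $20,000 = $40,177. Book value $20,000.

$34,979; $28,732; $23,602; $19,387; $15,925; $13,081; $40,177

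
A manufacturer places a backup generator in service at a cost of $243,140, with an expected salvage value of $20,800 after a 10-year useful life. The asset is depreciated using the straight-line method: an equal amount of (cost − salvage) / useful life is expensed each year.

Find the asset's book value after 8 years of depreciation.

Depreciable base = $243,140 − $20,800 = $222,340.
Annual expense = $222,340 / 10 = $22,234.
End of year 1: book value $220,906.
End of year 2: book value $198,672.
End of year 3: book value $176,438.
End of year 4: book value $154,204.
End of year 5: book value $131,970.
End of year 6: book value $109,736.
End of year 7: book value $87,502.
End of year 8: book value $65,268.

$65,268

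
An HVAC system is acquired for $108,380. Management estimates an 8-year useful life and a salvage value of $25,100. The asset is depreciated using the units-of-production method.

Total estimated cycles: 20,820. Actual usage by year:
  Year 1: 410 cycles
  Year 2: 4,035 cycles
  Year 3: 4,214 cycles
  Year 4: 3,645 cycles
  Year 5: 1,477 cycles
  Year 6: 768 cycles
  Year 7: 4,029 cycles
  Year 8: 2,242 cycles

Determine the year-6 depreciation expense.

$3,072

Depreciable base = $108,380 − $25,100 = $83,280.
Rate = $83,280 / 20,820 cycles = $4 per cycle.
Year 1: 410 × $4 = $1,640. Book value $106,740.
Year 2: 4,035 × $4 = $16,140. Book value $90,600.
Year 3: 4,214 × $4 = $16,856. Book value $73,744.
Year 4: 3,645 × $4 = $14,580. Book value $59,164.
Year 5: 1,477 × $4 = $5,908. Book value $53,256.
Year 6: 768 × $4 = $3,072. Book value $50,184.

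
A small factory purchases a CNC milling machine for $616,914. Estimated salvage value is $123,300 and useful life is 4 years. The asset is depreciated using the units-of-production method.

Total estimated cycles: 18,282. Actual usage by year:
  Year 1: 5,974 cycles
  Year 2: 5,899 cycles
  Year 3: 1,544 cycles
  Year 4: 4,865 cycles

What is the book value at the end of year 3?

Depreciable base = $616,914 − $123,300 = $493,614.
Rate = $493,614 / 18,282 cycles = $27 per cycle.
Year 1: 5,974 × $27 = $161,298. Book value $455,616.
Year 2: 5,899 × $27 = $159,273. Book value $296,343.
Year 3: 1,544 × $27 = $41,688. Book value $254,655.

$254,655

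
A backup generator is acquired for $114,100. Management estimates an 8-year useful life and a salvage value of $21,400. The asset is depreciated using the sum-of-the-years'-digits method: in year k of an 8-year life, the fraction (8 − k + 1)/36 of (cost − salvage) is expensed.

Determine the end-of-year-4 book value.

$47,150

Depreciable base = $114,100 − $21,400 = $92,700.
Sum of the years' digits = 8+7+6+5+4+3+2+1 = 36.
Year 1: $92,700 × 8/36 = $20,600. Book value $93,500.
Year 2: $92,700 × 7/36 = $18,025. Book value $75,475.
Year 3: $92,700 × 6/36 = $15,450. Book value $60,025.
Year 4: $92,700 × 5/36 = $12,875. Book value $47,150.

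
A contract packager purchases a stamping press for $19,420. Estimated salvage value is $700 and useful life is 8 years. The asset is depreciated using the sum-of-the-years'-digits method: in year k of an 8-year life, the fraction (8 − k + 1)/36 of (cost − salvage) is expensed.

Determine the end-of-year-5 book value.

Depreciable base = $19,420 − $700 = $18,720.
Sum of the years' digits = 8+7+6+5+4+3+2+1 = 36.
Year 1: $18,720 × 8/36 = $4,160. Book value $15,260.
Year 2: $18,720 × 7/36 = $3,640. Book value $11,620.
Year 3: $18,720 × 6/36 = $3,120. Book value $8,500.
Year 4: $18,720 × 5/36 = $2,600. Book value $5,900.
Year 5: $18,720 × 4/36 = $2,080. Book value $3,820.

$3,820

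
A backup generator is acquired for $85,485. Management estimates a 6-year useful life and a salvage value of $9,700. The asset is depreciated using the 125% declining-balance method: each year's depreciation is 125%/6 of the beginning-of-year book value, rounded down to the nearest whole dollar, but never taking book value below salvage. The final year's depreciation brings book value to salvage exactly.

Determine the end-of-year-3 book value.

Depreciable base = $85,485 − $9,700 = $75,785.
Year 1: ⌊$85,485 × 125%/6⌋ = $17,809. Book value $67,676.
Year 2: ⌊$67,676 × 125%/6⌋ = $14,099. Book value $53,577.
Year 3: ⌊$53,577 × 125%/6⌋ = $11,161. Book value $42,416.

$42,416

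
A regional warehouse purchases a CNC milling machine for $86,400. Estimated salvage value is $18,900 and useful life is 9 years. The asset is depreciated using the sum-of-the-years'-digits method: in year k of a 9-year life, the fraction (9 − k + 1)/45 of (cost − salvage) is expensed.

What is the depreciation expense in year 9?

$1,500

Depreciable base = $86,400 − $18,900 = $67,500.
Sum of the years' digits = 9+8+7+6+5+4+3+2+1 = 45.
Year 1: $67,500 × 9/45 = $13,500. Book value $72,900.
Year 2: $67,500 × 8/45 = $12,000. Book value $60,900.
Year 3: $67,500 × 7/45 = $10,500. Book value $50,400.
Year 4: $67,500 × 6/45 = $9,000. Book value $41,400.
Year 5: $67,500 × 5/45 = $7,500. Book value $33,900.
Year 6: $67,500 × 4/45 = $6,000. Book value $27,900.
Year 7: $67,500 × 3/45 = $4,500. Book value $23,400.
Year 8: $67,500 × 2/45 = $3,000. Book value $20,400.
Year 9: $67,500 × 1/45 = $1,500. Book value $18,900.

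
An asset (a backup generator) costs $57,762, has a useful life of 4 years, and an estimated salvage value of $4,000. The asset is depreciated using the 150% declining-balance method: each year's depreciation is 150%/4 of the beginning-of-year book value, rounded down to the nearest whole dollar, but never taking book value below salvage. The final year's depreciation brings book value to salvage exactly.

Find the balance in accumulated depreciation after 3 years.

$43,659

Depreciable base = $57,762 − $4,000 = $53,762.
Year 1: ⌊$57,762 × 150%/4⌋ = $21,660. Book value $36,102.
Year 2: ⌊$36,102 × 150%/4⌋ = $13,538. Book value $22,564.
Year 3: ⌊$22,564 × 150%/4⌋ = $8,461. Book value $14,103.
Accumulated through year 3 = $57,762 − $14,103 = $43,659.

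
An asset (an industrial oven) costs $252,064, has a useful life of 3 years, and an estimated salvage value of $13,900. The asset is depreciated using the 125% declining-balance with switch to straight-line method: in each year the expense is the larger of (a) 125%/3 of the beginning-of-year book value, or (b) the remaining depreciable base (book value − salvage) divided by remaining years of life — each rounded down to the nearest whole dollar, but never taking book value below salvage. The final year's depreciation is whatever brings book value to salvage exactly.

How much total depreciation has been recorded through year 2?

Depreciable base = $252,064 − $13,900 = $238,164.
Year 1: DB = ⌊$252,064 × 125%/3⌋ = $105,026; SL = ⌊$238,164/3⌋ = $79,388 → take DB $105,026. Book value $147,038.
Year 2: DB = ⌊$147,038 × 125%/3⌋ = $61,265; SL = ⌊$133,138/2⌋ = $66,569 → take SL $66,569. Book value $80,469.
Accumulated through year 2 = $252,064 − $80,469 = $171,595.

$171,595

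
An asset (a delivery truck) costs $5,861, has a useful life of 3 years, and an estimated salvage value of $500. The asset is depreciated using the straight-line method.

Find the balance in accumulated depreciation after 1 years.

Depreciable base = $5,861 − $500 = $5,361.
Annual expense = $5,361 / 3 = $1,787.
End of year 1: book value $4,074.
Accumulated through year 1 = $5,861 − $4,074 = $1,787.

$1,787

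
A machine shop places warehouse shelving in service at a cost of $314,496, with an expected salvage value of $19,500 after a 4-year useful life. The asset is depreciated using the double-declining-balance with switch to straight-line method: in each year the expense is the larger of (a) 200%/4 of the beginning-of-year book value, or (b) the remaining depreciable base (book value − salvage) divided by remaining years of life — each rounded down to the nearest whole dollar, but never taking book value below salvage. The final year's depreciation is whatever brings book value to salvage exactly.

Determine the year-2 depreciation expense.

$78,624

Depreciable base = $314,496 − $19,500 = $294,996.
Year 1: DB = ⌊$314,496 × 200%/4⌋ = $157,248; SL = ⌊$294,996/4⌋ = $73,749 → take DB $157,248. Book value $157,248.
Year 2: DB = ⌊$157,248 × 200%/4⌋ = $78,624; SL = ⌊$137,748/3⌋ = $45,916 → take DB $78,624. Book value $78,624.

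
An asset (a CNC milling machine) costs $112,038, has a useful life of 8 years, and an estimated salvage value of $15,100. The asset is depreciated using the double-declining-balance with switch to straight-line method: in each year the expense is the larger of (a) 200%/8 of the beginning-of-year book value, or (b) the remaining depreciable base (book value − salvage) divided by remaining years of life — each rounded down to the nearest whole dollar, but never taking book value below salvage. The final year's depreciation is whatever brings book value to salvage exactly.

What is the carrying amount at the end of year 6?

$19,942

Depreciable base = $112,038 − $15,100 = $96,938.
Year 1: DB = ⌊$112,038 × 200%/8⌋ = $28,009; SL = ⌊$96,938/8⌋ = $12,117 → take DB $28,009. Book value $84,029.
Year 2: DB = ⌊$84,029 × 200%/8⌋ = $21,007; SL = ⌊$68,929/7⌋ = $9,847 → take DB $21,007. Book value $63,022.
Year 3: DB = ⌊$63,022 × 200%/8⌋ = $15,755; SL = ⌊$47,922/6⌋ = $7,987 → take DB $15,755. Book value $47,267.
Year 4: DB = ⌊$47,267 × 200%/8⌋ = $11,816; SL = ⌊$32,167/5⌋ = $6,433 → take DB $11,816. Book value $35,451.
Year 5: DB = ⌊$35,451 × 200%/8⌋ = $8,862; SL = ⌊$20,351/4⌋ = $5,087 → take DB $8,862. Book value $26,589.
Year 6: DB = ⌊$26,589 × 200%/8⌋ = $6,647; SL = ⌊$11,489/3⌋ = $3,829 → take DB $6,647. Book value $19,942.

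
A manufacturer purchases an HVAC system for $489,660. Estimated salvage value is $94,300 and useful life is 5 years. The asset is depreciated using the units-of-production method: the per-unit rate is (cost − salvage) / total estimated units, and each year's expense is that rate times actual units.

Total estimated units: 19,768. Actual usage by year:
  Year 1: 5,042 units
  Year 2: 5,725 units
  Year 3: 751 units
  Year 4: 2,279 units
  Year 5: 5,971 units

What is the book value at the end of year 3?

$259,300

Depreciable base = $489,660 − $94,300 = $395,360.
Rate = $395,360 / 19,768 units = $20 per unit.
Year 1: 5,042 × $20 = $100,840. Book value $388,820.
Year 2: 5,725 × $20 = $114,500. Book value $274,320.
Year 3: 751 × $20 = $15,020. Book value $259,300.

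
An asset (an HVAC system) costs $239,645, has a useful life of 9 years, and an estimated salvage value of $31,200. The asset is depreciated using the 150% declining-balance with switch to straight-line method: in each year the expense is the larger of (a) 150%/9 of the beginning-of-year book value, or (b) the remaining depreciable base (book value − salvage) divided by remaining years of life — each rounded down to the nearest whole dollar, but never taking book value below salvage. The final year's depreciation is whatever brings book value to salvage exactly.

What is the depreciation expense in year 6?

Depreciable base = $239,645 − $31,200 = $208,445.
Year 1: DB = ⌊$239,645 × 150%/9⌋ = $39,940; SL = ⌊$208,445/9⌋ = $23,160 → take DB $39,940. Book value $199,705.
Year 2: DB = ⌊$199,705 × 150%/9⌋ = $33,284; SL = ⌊$168,505/8⌋ = $21,063 → take DB $33,284. Book value $166,421.
Year 3: DB = ⌊$166,421 × 150%/9⌋ = $27,736; SL = ⌊$135,221/7⌋ = $19,317 → take DB $27,736. Book value $138,685.
Year 4: DB = ⌊$138,685 × 150%/9⌋ = $23,114; SL = ⌊$107,485/6⌋ = $17,914 → take DB $23,114. Book value $115,571.
Year 5: DB = ⌊$115,571 × 150%/9⌋ = $19,261; SL = ⌊$84,371/5⌋ = $16,874 → take DB $19,261. Book value $96,310.
Year 6: DB = ⌊$96,310 × 150%/9⌋ = $16,051; SL = ⌊$65,110/4⌋ = $16,277 → take SL $16,277. Book value $80,033.

$16,277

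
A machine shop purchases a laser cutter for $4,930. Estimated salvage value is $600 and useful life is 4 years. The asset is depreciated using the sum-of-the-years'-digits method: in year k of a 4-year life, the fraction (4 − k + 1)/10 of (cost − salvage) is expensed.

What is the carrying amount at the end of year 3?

Depreciable base = $4,930 − $600 = $4,330.
Sum of the years' digits = 4+3+2+1 = 10.
Year 1: $4,330 × 4/10 = $1,732. Book value $3,198.
Year 2: $4,330 × 3/10 = $1,299. Book value $1,899.
Year 3: $4,330 × 2/10 = $866. Book value $1,033.

$1,033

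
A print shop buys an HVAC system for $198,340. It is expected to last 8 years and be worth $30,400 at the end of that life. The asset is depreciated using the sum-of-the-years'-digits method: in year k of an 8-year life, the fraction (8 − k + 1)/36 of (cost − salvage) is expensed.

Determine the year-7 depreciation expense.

$9,330

Depreciable base = $198,340 − $30,400 = $167,940.
Sum of the years' digits = 8+7+6+5+4+3+2+1 = 36.
Year 1: $167,940 × 8/36 = $37,320. Book value $161,020.
Year 2: $167,940 × 7/36 = $32,655. Book value $128,365.
Year 3: $167,940 × 6/36 = $27,990. Book value $100,375.
Year 4: $167,940 × 5/36 = $23,325. Book value $77,050.
Year 5: $167,940 × 4/36 = $18,660. Book value $58,390.
Year 6: $167,940 × 3/36 = $13,995. Book value $44,395.
Year 7: $167,940 × 2/36 = $9,330. Book value $35,065.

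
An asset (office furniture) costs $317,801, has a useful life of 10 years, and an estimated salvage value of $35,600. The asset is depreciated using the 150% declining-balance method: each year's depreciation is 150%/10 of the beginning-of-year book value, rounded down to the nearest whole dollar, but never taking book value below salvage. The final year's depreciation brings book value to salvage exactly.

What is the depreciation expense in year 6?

Depreciable base = $317,801 − $35,600 = $282,201.
Year 1: ⌊$317,801 × 150%/10⌋ = $47,670. Book value $270,131.
Year 2: ⌊$270,131 × 150%/10⌋ = $40,519. Book value $229,612.
Year 3: ⌊$229,612 × 150%/10⌋ = $34,441. Book value $195,171.
Year 4: ⌊$195,171 × 150%/10⌋ = $29,275. Book value $165,896.
Year 5: ⌊$165,896 × 150%/10⌋ = $24,884. Book value $141,012.
Year 6: ⌊$141,012 × 150%/10⌋ = $21,151. Book value $119,861.

$21,151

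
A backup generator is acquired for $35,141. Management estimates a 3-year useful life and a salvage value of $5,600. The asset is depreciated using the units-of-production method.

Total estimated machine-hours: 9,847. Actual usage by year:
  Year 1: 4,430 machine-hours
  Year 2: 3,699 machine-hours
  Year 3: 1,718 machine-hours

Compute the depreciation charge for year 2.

Depreciable base = $35,141 − $5,600 = $29,541.
Rate = $29,541 / 9,847 machine-hours = $3 per machine-hour.
Year 1: 4,430 × $3 = $13,290. Book value $21,851.
Year 2: 3,699 × $3 = $11,097. Book value $10,754.

$11,097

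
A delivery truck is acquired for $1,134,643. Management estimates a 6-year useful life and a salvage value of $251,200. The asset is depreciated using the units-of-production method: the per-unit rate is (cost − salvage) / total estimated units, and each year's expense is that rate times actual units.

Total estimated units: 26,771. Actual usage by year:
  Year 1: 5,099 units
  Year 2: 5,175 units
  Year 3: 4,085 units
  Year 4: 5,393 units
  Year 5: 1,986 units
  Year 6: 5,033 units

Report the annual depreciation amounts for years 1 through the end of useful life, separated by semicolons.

$168,267; $170,775; $134,805; $177,969; $65,538; $166,089

Depreciable base = $1,134,643 − $251,200 = $883,443.
Rate = $883,443 / 26,771 units = $33 per unit.
Year 1: 5,099 × $33 = $168,267. Book value $966,376.
Year 2: 5,175 × $33 = $170,775. Book value $795,601.
Year 3: 4,085 × $33 = $134,805. Book value $660,796.
Year 4: 5,393 × $33 = $177,969. Book value $482,827.
Year 5: 1,986 × $33 = $65,538. Book value $417,289.
Year 6: 5,033 × $33 = $166,089. Book value $251,200.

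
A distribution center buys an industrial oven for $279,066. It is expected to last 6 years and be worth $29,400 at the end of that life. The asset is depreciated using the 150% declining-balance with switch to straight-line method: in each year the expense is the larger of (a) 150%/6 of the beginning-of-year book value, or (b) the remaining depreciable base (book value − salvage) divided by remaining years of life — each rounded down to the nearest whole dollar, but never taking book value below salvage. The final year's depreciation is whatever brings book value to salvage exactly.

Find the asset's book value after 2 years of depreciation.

$156,975

Depreciable base = $279,066 − $29,400 = $249,666.
Year 1: DB = ⌊$279,066 × 150%/6⌋ = $69,766; SL = ⌊$249,666/6⌋ = $41,611 → take DB $69,766. Book value $209,300.
Year 2: DB = ⌊$209,300 × 150%/6⌋ = $52,325; SL = ⌊$179,900/5⌋ = $35,980 → take DB $52,325. Book value $156,975.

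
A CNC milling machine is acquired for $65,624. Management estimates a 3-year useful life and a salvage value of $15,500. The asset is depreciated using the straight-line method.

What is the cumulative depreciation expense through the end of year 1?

$16,708

Depreciable base = $65,624 − $15,500 = $50,124.
Annual expense = $50,124 / 3 = $16,708.
End of year 1: book value $48,916.
Accumulated through year 1 = $65,624 − $48,916 = $16,708.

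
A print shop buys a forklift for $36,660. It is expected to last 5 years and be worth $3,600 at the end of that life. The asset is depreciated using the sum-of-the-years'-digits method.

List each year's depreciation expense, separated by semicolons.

Depreciable base = $36,660 − $3,600 = $33,060.
Sum of the years' digits = 5+4+3+2+1 = 15.
Year 1: $33,060 × 5/15 = $11,020. Book value $25,640.
Year 2: $33,060 × 4/15 = $8,816. Book value $16,824.
Year 3: $33,060 × 3/15 = $6,612. Book value $10,212.
Year 4: $33,060 × 2/15 = $4,408. Book value $5,804.
Year 5: $33,060 × 1/15 = $2,204. Book value $3,600.

$11,020; $8,816; $6,612; $4,408; $2,204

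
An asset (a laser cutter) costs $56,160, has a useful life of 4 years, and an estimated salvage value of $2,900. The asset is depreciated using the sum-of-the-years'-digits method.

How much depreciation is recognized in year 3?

Depreciable base = $56,160 − $2,900 = $53,260.
Sum of the years' digits = 4+3+2+1 = 10.
Year 1: $53,260 × 4/10 = $21,304. Book value $34,856.
Year 2: $53,260 × 3/10 = $15,978. Book value $18,878.
Year 3: $53,260 × 2/10 = $10,652. Book value $8,226.

$10,652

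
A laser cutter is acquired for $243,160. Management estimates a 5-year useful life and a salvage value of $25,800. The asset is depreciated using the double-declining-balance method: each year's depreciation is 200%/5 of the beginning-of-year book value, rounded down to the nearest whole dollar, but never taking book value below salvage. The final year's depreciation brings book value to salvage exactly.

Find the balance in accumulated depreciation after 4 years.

$211,646

Depreciable base = $243,160 − $25,800 = $217,360.
Year 1: ⌊$243,160 × 200%/5⌋ = $97,264. Book value $145,896.
Year 2: ⌊$145,896 × 200%/5⌋ = $58,358. Book value $87,538.
Year 3: ⌊$87,538 × 200%/5⌋ = $35,015. Book value $52,523.
Year 4: ⌊$52,523 × 200%/5⌋ = $21,009. Book value $31,514.
Accumulated through year 4 = $243,160 − $31,514 = $211,646.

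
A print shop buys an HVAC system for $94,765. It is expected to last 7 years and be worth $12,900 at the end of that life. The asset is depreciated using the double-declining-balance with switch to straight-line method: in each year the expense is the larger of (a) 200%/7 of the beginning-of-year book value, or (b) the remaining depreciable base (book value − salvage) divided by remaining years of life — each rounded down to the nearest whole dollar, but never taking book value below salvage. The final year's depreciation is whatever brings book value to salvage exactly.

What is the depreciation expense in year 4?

$9,867

Depreciable base = $94,765 − $12,900 = $81,865.
Year 1: DB = ⌊$94,765 × 200%/7⌋ = $27,075; SL = ⌊$81,865/7⌋ = $11,695 → take DB $27,075. Book value $67,690.
Year 2: DB = ⌊$67,690 × 200%/7⌋ = $19,340; SL = ⌊$54,790/6⌋ = $9,131 → take DB $19,340. Book value $48,350.
Year 3: DB = ⌊$48,350 × 200%/7⌋ = $13,814; SL = ⌊$35,450/5⌋ = $7,090 → take DB $13,814. Book value $34,536.
Year 4: DB = ⌊$34,536 × 200%/7⌋ = $9,867; SL = ⌊$21,636/4⌋ = $5,409 → take DB $9,867. Book value $24,669.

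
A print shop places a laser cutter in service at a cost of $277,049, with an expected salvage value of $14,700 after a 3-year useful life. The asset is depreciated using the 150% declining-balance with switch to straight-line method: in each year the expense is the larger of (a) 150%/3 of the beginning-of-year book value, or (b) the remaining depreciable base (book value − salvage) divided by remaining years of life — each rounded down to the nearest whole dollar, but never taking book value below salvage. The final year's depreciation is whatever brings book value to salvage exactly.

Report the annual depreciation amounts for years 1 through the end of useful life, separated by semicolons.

$138,524; $69,262; $54,563

Depreciable base = $277,049 − $14,700 = $262,349.
Year 1: DB = ⌊$277,049 × 150%/3⌋ = $138,524; SL = ⌊$262,349/3⌋ = $87,449 → take DB $138,524. Book value $138,525.
Year 2: DB = ⌊$138,525 × 150%/3⌋ = $69,262; SL = ⌊$123,825/2⌋ = $61,912 → take DB $69,262. Book value $69,263.
Year 3 (final): $69,263 − $14,700 = $54,563. Book value $14,700.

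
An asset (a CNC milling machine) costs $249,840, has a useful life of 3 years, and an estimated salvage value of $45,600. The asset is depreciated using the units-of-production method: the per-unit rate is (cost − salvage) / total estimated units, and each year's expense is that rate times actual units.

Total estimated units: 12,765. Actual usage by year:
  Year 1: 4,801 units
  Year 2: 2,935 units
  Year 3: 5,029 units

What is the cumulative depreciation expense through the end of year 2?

$123,776

Depreciable base = $249,840 − $45,600 = $204,240.
Rate = $204,240 / 12,765 units = $16 per unit.
Year 1: 4,801 × $16 = $76,816. Book value $173,024.
Year 2: 2,935 × $16 = $46,960. Book value $126,064.
Accumulated through year 2 = $249,840 − $126,064 = $123,776.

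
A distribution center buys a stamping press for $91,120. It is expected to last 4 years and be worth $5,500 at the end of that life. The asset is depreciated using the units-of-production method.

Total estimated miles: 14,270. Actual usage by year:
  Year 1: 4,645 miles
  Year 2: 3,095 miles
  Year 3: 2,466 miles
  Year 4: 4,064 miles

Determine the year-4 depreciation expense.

Depreciable base = $91,120 − $5,500 = $85,620.
Rate = $85,620 / 14,270 miles = $6 per mile.
Year 1: 4,645 × $6 = $27,870. Book value $63,250.
Year 2: 3,095 × $6 = $18,570. Book value $44,680.
Year 3: 2,466 × $6 = $14,796. Book value $29,884.
Year 4: 4,064 × $6 = $24,384. Book value $5,500.

$24,384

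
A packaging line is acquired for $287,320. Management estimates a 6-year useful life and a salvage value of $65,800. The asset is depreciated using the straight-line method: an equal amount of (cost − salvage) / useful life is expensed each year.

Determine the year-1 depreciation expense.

$36,920

Depreciable base = $287,320 − $65,800 = $221,520.
Annual expense = $221,520 / 6 = $36,920.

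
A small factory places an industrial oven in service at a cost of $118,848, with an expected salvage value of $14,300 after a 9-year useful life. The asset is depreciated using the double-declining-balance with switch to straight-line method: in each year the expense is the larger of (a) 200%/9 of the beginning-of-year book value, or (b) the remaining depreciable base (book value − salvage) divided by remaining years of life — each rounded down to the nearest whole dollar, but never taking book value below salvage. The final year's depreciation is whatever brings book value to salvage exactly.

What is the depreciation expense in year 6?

Depreciable base = $118,848 − $14,300 = $104,548.
Year 1: DB = ⌊$118,848 × 200%/9⌋ = $26,410; SL = ⌊$104,548/9⌋ = $11,616 → take DB $26,410. Book value $92,438.
Year 2: DB = ⌊$92,438 × 200%/9⌋ = $20,541; SL = ⌊$78,138/8⌋ = $9,767 → take DB $20,541. Book value $71,897.
Year 3: DB = ⌊$71,897 × 200%/9⌋ = $15,977; SL = ⌊$57,597/7⌋ = $8,228 → take DB $15,977. Book value $55,920.
Year 4: DB = ⌊$55,920 × 200%/9⌋ = $12,426; SL = ⌊$41,620/6⌋ = $6,936 → take DB $12,426. Book value $43,494.
Year 5: DB = ⌊$43,494 × 200%/9⌋ = $9,665; SL = ⌊$29,194/5⌋ = $5,838 → take DB $9,665. Book value $33,829.
Year 6: DB = ⌊$33,829 × 200%/9⌋ = $7,517; SL = ⌊$19,529/4⌋ = $4,882 → take DB $7,517. Book value $26,312.

$7,517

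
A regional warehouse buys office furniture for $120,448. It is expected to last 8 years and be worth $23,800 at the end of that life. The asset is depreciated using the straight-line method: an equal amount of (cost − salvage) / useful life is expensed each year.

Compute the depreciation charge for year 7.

$12,081

Depreciable base = $120,448 − $23,800 = $96,648.
Annual expense = $96,648 / 8 = $12,081.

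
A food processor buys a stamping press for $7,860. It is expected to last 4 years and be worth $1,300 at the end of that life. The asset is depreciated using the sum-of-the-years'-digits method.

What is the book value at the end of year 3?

Depreciable base = $7,860 − $1,300 = $6,560.
Sum of the years' digits = 4+3+2+1 = 10.
Year 1: $6,560 × 4/10 = $2,624. Book value $5,236.
Year 2: $6,560 × 3/10 = $1,968. Book value $3,268.
Year 3: $6,560 × 2/10 = $1,312. Book value $1,956.

$1,956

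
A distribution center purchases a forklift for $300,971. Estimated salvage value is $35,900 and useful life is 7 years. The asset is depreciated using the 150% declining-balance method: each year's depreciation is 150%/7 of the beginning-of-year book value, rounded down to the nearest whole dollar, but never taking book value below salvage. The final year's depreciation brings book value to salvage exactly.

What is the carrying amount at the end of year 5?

$90,127

Depreciable base = $300,971 − $35,900 = $265,071.
Year 1: ⌊$300,971 × 150%/7⌋ = $64,493. Book value $236,478.
Year 2: ⌊$236,478 × 150%/7⌋ = $50,673. Book value $185,805.
Year 3: ⌊$185,805 × 150%/7⌋ = $39,815. Book value $145,990.
Year 4: ⌊$145,990 × 150%/7⌋ = $31,283. Book value $114,707.
Year 5: ⌊$114,707 × 150%/7⌋ = $24,580. Book value $90,127.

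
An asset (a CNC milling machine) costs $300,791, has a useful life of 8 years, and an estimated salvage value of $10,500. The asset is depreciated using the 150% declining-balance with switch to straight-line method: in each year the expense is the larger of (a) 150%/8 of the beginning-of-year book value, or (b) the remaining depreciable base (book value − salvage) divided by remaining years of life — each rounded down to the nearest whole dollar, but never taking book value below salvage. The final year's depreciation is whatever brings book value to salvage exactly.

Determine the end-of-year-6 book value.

$70,794

Depreciable base = $300,791 − $10,500 = $290,291.
Year 1: DB = ⌊$300,791 × 150%/8⌋ = $56,398; SL = ⌊$290,291/8⌋ = $36,286 → take DB $56,398. Book value $244,393.
Year 2: DB = ⌊$244,393 × 150%/8⌋ = $45,823; SL = ⌊$233,893/7⌋ = $33,413 → take DB $45,823. Book value $198,570.
Year 3: DB = ⌊$198,570 × 150%/8⌋ = $37,231; SL = ⌊$188,070/6⌋ = $31,345 → take DB $37,231. Book value $161,339.
Year 4: DB = ⌊$161,339 × 150%/8⌋ = $30,251; SL = ⌊$150,839/5⌋ = $30,167 → take DB $30,251. Book value $131,088.
Year 5: DB = ⌊$131,088 × 150%/8⌋ = $24,579; SL = ⌊$120,588/4⌋ = $30,147 → take SL $30,147. Book value $100,941.
Year 6: DB = ⌊$100,941 × 150%/8⌋ = $18,926; SL = ⌊$90,441/3⌋ = $30,147 → take SL $30,147. Book value $70,794.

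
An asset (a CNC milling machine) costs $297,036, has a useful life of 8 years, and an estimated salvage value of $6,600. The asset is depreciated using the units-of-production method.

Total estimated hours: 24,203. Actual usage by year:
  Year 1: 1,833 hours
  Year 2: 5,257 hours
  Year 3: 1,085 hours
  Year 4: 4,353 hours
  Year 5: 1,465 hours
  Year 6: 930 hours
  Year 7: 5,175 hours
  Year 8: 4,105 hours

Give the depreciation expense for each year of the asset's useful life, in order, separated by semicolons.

Depreciable base = $297,036 − $6,600 = $290,436.
Rate = $290,436 / 24,203 hours = $12 per hour.
Year 1: 1,833 × $12 = $21,996. Book value $275,040.
Year 2: 5,257 × $12 = $63,084. Book value $211,956.
Year 3: 1,085 × $12 = $13,020. Book value $198,936.
Year 4: 4,353 × $12 = $52,236. Book value $146,700.
Year 5: 1,465 × $12 = $17,580. Book value $129,120.
Year 6: 930 × $12 = $11,160. Book value $117,960.
Year 7: 5,175 × $12 = $62,100. Book value $55,860.
Year 8: 4,105 × $12 = $49,260. Book value $6,600.

$21,996; $63,084; $13,020; $52,236; $17,580; $11,160; $62,100; $49,260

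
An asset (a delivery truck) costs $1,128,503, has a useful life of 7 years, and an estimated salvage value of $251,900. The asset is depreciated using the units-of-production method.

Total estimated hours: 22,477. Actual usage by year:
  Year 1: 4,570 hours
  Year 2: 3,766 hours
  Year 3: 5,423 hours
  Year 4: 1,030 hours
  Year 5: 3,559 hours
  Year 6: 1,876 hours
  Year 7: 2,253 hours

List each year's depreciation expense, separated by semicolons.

Depreciable base = $1,128,503 − $251,900 = $876,603.
Rate = $876,603 / 22,477 hours = $39 per hour.
Year 1: 4,570 × $39 = $178,230. Book value $950,273.
Year 2: 3,766 × $39 = $146,874. Book value $803,399.
Year 3: 5,423 × $39 = $211,497. Book value $591,902.
Year 4: 1,030 × $39 = $40,170. Book value $551,732.
Year 5: 3,559 × $39 = $138,801. Book value $412,931.
Year 6: 1,876 × $39 = $73,164. Book value $339,767.
Year 7: 2,253 × $39 = $87,867. Book value $251,900.

$178,230; $146,874; $211,497; $40,170; $138,801; $73,164; $87,867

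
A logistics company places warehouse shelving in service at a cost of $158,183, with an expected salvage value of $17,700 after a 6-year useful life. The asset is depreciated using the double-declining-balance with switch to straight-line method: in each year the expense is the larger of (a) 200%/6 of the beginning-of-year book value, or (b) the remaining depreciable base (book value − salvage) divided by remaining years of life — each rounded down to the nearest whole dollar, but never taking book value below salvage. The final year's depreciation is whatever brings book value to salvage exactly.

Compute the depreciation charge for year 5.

Depreciable base = $158,183 − $17,700 = $140,483.
Year 1: DB = ⌊$158,183 × 200%/6⌋ = $52,727; SL = ⌊$140,483/6⌋ = $23,413 → take DB $52,727. Book value $105,456.
Year 2: DB = ⌊$105,456 × 200%/6⌋ = $35,152; SL = ⌊$87,756/5⌋ = $17,551 → take DB $35,152. Book value $70,304.
Year 3: DB = ⌊$70,304 × 200%/6⌋ = $23,434; SL = ⌊$52,604/4⌋ = $13,151 → take DB $23,434. Book value $46,870.
Year 4: DB = ⌊$46,870 × 200%/6⌋ = $15,623; SL = ⌊$29,170/3⌋ = $9,723 → take DB $15,623. Book value $31,247.
Year 5: DB = ⌊$31,247 × 200%/6⌋ = $10,415; SL = ⌊$13,547/2⌋ = $6,773 → take DB $10,415. Book value $20,832.

$10,415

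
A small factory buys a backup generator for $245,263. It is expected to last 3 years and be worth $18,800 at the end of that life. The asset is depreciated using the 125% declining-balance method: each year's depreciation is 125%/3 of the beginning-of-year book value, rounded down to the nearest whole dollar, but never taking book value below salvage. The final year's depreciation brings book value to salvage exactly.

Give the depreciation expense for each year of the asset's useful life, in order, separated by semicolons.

Depreciable base = $245,263 − $18,800 = $226,463.
Year 1: ⌊$245,263 × 125%/3⌋ = $102,192. Book value $143,071.
Year 2: ⌊$143,071 × 125%/3⌋ = $59,612. Book value $83,459.
Year 3 (final): $83,459 − $18,800 = $64,659. Book value $18,800.

$102,192; $59,612; $64,659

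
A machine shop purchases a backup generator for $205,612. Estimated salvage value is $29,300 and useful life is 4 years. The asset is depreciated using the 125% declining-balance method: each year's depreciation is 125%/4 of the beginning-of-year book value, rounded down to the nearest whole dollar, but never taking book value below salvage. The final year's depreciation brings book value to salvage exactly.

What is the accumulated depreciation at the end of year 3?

$138,797

Depreciable base = $205,612 − $29,300 = $176,312.
Year 1: ⌊$205,612 × 125%/4⌋ = $64,253. Book value $141,359.
Year 2: ⌊$141,359 × 125%/4⌋ = $44,174. Book value $97,185.
Year 3: ⌊$97,185 × 125%/4⌋ = $30,370. Book value $66,815.
Accumulated through year 3 = $205,612 − $66,815 = $138,797.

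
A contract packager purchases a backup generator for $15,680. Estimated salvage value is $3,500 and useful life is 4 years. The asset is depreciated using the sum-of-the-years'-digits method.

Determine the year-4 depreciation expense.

Depreciable base = $15,680 − $3,500 = $12,180.
Sum of the years' digits = 4+3+2+1 = 10.
Year 1: $12,180 × 4/10 = $4,872. Book value $10,808.
Year 2: $12,180 × 3/10 = $3,654. Book value $7,154.
Year 3: $12,180 × 2/10 = $2,436. Book value $4,718.
Year 4: $12,180 × 1/10 = $1,218. Book value $3,500.

$1,218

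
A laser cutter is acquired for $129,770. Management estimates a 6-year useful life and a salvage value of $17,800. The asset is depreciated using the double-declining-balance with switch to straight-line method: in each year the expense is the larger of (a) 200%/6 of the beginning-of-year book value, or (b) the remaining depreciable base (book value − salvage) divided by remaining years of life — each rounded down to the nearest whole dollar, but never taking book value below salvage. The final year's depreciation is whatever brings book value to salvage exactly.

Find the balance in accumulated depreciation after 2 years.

Depreciable base = $129,770 − $17,800 = $111,970.
Year 1: DB = ⌊$129,770 × 200%/6⌋ = $43,256; SL = ⌊$111,970/6⌋ = $18,661 → take DB $43,256. Book value $86,514.
Year 2: DB = ⌊$86,514 × 200%/6⌋ = $28,838; SL = ⌊$68,714/5⌋ = $13,742 → take DB $28,838. Book value $57,676.
Accumulated through year 2 = $129,770 − $57,676 = $72,094.

$72,094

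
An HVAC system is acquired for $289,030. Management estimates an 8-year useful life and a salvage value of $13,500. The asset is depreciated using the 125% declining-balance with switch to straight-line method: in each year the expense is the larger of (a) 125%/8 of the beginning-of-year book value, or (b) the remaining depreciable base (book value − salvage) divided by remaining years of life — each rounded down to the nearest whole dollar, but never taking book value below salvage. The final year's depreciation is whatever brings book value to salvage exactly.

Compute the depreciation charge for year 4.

$32,023

Depreciable base = $289,030 − $13,500 = $275,530.
Year 1: DB = ⌊$289,030 × 125%/8⌋ = $45,160; SL = ⌊$275,530/8⌋ = $34,441 → take DB $45,160. Book value $243,870.
Year 2: DB = ⌊$243,870 × 125%/8⌋ = $38,104; SL = ⌊$230,370/7⌋ = $32,910 → take DB $38,104. Book value $205,766.
Year 3: DB = ⌊$205,766 × 125%/8⌋ = $32,150; SL = ⌊$192,266/6⌋ = $32,044 → take DB $32,150. Book value $173,616.
Year 4: DB = ⌊$173,616 × 125%/8⌋ = $27,127; SL = ⌊$160,116/5⌋ = $32,023 → take SL $32,023. Book value $141,593.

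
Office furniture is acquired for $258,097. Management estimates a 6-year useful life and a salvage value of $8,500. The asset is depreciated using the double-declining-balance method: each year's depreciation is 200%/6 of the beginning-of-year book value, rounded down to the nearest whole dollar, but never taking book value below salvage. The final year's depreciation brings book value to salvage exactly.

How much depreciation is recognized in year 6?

$25,489

Depreciable base = $258,097 − $8,500 = $249,597.
Year 1: ⌊$258,097 × 200%/6⌋ = $86,032. Book value $172,065.
Year 2: ⌊$172,065 × 200%/6⌋ = $57,355. Book value $114,710.
Year 3: ⌊$114,710 × 200%/6⌋ = $38,236. Book value $76,474.
Year 4: ⌊$76,474 × 200%/6⌋ = $25,491. Book value $50,983.
Year 5: ⌊$50,983 × 200%/6⌋ = $16,994. Book value $33,989.
Year 6 (final): $33,989 − $8,500 = $25,489. Book value $8,500.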